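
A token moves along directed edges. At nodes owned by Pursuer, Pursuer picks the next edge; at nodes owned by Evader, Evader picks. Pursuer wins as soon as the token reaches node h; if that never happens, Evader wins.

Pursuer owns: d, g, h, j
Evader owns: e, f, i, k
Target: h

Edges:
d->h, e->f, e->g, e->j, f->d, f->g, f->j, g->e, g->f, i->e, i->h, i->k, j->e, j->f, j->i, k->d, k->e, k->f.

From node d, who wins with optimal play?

A0 = {h}
A1: add {d} — d (Pursuer) has d→h.
A2 = A1; e.g. e (Evader) can still go to f. Fixed point.
d ∈ A1, so Pursuer can force the target.

Pursuer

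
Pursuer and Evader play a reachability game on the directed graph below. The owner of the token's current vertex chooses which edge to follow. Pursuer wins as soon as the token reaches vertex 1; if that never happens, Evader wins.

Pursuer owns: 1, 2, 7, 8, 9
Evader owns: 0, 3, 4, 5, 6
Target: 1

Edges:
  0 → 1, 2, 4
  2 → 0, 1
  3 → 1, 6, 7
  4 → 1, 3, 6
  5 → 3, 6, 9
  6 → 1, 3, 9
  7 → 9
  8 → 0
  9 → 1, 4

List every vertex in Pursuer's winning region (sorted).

A0 = {1}
A1: add {2, 9} — 2 (Pursuer) has 2→1; 9 (Pursuer) has 9→1.
A2: add {7} — 7 (Pursuer) has 7→9.
A3 = A2; e.g. 0 (Evader) can still go to 4. Fixed point.
Pursuer's winning region = {1, 2, 7, 9}.

1, 2, 7, 9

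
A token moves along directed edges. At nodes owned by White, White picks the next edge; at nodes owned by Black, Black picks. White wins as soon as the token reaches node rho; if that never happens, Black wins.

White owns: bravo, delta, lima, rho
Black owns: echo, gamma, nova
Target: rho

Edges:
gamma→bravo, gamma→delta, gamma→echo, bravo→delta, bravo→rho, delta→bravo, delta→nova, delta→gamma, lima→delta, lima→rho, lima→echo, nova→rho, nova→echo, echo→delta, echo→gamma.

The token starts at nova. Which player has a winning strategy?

Black

A0 = {rho}
A1: add {bravo, lima} — lima (White) has lima→rho; bravo (White) has bravo→rho.
A2: add {delta} — delta (White) has delta→bravo.
A3 = A2; e.g. nova (Black) can still go to echo. Fixed point.
nova never enters the attractor, so Black can avoid the target forever.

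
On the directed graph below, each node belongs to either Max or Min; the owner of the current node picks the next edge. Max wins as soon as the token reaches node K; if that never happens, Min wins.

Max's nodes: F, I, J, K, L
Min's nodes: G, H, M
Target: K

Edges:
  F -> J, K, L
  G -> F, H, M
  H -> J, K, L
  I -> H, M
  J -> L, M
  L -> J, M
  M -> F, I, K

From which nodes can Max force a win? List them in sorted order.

A0 = {K}
A1: add {F} — F (Max) has F→K.
A2 = A1; e.g. G (Min) can still go to H. Fixed point.
Max's winning region = {F, K}.

F, K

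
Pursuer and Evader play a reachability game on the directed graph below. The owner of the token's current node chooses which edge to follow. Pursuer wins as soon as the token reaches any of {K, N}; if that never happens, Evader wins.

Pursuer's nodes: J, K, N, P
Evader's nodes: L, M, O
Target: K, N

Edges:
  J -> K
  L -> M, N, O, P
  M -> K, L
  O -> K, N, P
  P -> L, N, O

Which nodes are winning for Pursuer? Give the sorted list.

J, K, N, O, P

A0 = {K, N}
A1: add {J, P} — J (Pursuer) has J→K; P (Pursuer) has P→N.
A2: add {O} — O (Evader): all of {K, N, P} already in.
A3 = A2; e.g. L (Evader) can still go to M. Fixed point.
Pursuer's winning region = {J, K, N, O, P}.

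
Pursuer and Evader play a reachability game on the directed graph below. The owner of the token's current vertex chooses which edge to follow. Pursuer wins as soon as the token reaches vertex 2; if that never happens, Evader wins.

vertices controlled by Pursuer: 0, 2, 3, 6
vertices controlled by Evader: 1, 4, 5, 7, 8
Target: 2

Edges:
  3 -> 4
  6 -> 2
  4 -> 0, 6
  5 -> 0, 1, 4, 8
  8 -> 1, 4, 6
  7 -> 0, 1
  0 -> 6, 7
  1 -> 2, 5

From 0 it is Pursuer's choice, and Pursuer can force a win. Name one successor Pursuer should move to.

6

A0 = {2}
A1: add {6} — 6 (Pursuer) has 6→2.
A2: add {0} — 0 (Pursuer) has 0→6.
A3: add {4} — 4 (Evader): all of {0, 6} already in.
A4: add {3} — 3 (Pursuer) has 3→4.
A5 = A4; e.g. 1 (Evader) can still go to 5. Fixed point.
From 0, successor 6 is in the attractor (rank 1); the other successor 7 is not.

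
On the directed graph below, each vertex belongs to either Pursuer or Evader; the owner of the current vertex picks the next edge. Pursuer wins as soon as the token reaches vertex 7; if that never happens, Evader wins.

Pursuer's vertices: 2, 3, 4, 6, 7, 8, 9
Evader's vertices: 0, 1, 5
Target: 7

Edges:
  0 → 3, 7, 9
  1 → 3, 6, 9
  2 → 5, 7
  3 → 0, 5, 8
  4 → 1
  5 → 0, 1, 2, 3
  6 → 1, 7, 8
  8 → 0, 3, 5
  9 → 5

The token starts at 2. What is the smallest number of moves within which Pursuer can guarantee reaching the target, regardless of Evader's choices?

1

A0 = {7}
A1: add {2, 6} — 2 (Pursuer) has 2→7; 6 (Pursuer) has 6→7.
A2 = A1; e.g. 0 (Evader) can still go to 3. Fixed point.
2 enters the attractor at level 1, so Pursuer can force the target in 1 move from there.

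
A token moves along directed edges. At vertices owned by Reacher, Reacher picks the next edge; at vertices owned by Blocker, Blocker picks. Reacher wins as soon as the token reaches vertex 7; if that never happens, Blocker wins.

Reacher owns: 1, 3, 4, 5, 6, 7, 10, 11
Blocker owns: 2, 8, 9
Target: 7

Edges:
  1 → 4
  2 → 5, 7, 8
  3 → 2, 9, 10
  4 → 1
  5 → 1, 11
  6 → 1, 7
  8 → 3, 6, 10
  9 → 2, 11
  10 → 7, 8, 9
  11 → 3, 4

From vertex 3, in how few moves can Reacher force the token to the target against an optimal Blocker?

2

A0 = {7}
A1: add {6, 10} — 6 (Reacher) has 6→7; 10 (Reacher) has 10→7.
A2: add {3} — 3 (Reacher) has 3→10.
3 enters the attractor at level 2, so Reacher can force the target in 2 moves from there.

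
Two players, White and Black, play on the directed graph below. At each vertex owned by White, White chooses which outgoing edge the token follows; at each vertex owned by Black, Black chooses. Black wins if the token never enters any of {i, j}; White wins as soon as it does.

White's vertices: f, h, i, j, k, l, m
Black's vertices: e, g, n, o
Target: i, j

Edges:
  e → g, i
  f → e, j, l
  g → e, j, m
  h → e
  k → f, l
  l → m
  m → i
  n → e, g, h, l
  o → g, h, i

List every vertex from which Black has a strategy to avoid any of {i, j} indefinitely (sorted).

A0 = {i, j}
A1: add {f, m} — f (White) has f→j; m (White) has m→i.
A2: add {k, l} — k (White) has k→f; l (White) has l→m.
A3 = A2; e.g. e (Black) can still go to g. Fixed point.
White's attractor = {f, i, j, k, l, m}; Black avoids the target exactly from the complement.

e, g, h, n, o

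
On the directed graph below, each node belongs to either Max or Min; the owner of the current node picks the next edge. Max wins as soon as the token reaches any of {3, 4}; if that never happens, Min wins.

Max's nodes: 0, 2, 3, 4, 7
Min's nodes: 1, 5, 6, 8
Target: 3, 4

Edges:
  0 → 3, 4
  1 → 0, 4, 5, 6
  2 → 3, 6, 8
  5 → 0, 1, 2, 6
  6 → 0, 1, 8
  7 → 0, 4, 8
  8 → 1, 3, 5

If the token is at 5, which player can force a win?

A0 = {3, 4}
A1: add {0, 2, 7} — 0 (Max) has 0→3; 2 (Max) has 2→3; 7 (Max) has 7→4.
A2 = A1; e.g. 1 (Min) can still go to 5. Fixed point.
5 never enters the attractor, so Min can avoid the target forever.

Min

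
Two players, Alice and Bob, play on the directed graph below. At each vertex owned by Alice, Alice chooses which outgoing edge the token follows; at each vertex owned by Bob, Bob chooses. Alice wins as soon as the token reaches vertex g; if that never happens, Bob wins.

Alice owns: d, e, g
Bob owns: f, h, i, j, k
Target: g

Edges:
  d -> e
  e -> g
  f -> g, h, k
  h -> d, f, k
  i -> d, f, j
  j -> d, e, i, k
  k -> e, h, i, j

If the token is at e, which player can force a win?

A0 = {g}
A1: add {e} — e (Alice) has e→g.
e ∈ A1, so Alice can force the target.

Alice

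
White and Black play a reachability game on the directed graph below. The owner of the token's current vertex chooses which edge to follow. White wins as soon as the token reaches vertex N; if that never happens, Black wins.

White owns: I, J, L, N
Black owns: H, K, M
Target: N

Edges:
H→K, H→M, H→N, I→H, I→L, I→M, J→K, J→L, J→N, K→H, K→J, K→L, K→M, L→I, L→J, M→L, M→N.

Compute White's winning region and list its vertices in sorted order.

A0 = {N}
A1: add {J} — J (White) has J→N.
A2: add {L} — L (White) has L→J.
A3: add {I, M} — I (White) has I→L; M (Black): all of {L, N} already in.
A4 = A3; e.g. H (Black) can still go to K. Fixed point.
White's winning region = {I, J, L, M, N}.

I, J, L, M, N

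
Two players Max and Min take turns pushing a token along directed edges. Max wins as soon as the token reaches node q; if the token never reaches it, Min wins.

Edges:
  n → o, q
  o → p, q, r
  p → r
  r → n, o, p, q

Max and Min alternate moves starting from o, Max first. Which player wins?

Track states (vertex, player-to-move).
A0 = {(q,Max), (q,Min)}
A1: add {(n,Max), (o,Max), (r,Max)}.
(o,Max) ∈ A1 ⇒ Max forces the target.

Max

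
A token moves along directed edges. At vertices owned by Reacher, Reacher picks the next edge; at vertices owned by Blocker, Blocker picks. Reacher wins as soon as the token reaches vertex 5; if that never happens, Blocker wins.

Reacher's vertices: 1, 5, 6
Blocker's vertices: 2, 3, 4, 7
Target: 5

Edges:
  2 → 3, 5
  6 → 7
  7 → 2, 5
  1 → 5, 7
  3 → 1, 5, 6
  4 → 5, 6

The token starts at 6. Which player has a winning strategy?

A0 = {5}
A1: add {1} — 1 (Reacher) has 1→5.
A2 = A1; e.g. 2 (Blocker) can still go to 3. Fixed point.
6 never enters the attractor, so Blocker can avoid the target forever.

Blocker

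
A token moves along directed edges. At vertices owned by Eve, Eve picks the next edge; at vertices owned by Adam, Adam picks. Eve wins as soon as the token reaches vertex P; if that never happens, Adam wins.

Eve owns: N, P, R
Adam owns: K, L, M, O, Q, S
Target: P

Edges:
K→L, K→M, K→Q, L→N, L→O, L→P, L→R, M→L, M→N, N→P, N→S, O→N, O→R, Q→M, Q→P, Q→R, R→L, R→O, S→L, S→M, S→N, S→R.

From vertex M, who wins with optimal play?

Adam

A0 = {P}
A1: add {N} — N (Eve) has N→P.
A2 = A1; e.g. K (Adam) can still go to L. Fixed point.
M never enters the attractor, so Adam can avoid the target forever.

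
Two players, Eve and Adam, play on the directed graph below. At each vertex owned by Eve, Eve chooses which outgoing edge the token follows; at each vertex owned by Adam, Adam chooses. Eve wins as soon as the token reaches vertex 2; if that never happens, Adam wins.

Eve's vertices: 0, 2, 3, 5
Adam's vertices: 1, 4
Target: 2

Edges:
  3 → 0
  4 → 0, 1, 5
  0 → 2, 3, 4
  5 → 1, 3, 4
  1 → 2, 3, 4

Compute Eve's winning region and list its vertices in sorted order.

A0 = {2}
A1: add {0} — 0 (Eve) has 0→2.
A2: add {3} — 3 (Eve) has 3→0.
A3: add {5} — 5 (Eve) has 5→3.
A4 = A3; e.g. 1 (Adam) can still go to 4. Fixed point.
Eve's winning region = {0, 2, 3, 5}.

0, 2, 3, 5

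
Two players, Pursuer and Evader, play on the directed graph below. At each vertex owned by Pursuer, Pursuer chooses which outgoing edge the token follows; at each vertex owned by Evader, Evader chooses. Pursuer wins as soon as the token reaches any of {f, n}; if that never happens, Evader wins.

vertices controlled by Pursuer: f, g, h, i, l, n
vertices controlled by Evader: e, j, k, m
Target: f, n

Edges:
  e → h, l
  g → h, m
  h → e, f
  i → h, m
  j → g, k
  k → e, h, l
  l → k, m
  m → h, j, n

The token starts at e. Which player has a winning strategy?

A0 = {f, n}
A1: add {h} — h (Pursuer) has h→f.
A2: add {g, i} — g (Pursuer) has g→h; i (Pursuer) has i→h.
A3 = A2; e.g. e (Evader) can still go to l. Fixed point.
e never enters the attractor, so Evader can avoid the target forever.

Evader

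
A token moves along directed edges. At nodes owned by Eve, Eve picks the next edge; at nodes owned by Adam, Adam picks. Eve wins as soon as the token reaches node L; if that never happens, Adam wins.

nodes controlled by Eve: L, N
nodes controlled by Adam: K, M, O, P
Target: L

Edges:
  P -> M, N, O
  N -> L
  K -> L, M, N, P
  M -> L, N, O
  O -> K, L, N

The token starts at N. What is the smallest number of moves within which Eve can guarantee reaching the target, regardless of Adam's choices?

1

A0 = {L}
A1: add {N} — N (Eve) has N→L.
A2 = A1; e.g. K (Adam) can still go to M. Fixed point.
N enters the attractor at level 1, so Eve can force the target in 1 move from there.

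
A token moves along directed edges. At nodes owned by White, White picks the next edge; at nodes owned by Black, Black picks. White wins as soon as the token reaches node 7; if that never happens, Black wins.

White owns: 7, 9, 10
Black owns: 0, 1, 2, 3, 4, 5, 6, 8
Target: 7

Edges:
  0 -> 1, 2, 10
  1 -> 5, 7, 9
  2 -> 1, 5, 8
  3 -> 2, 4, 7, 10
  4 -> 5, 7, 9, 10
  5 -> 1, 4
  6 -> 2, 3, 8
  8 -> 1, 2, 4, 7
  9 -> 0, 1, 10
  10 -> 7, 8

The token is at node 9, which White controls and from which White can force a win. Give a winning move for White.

10

A0 = {7}
A1: add {10} — 10 (White) has 10→7.
A2: add {9} — 9 (White) has 9→10.
A3 = A2; e.g. 0 (Black) can still go to 1. Fixed point.
From 9, successor 10 is in the attractor (rank 1); the other successors 0, 1 are not.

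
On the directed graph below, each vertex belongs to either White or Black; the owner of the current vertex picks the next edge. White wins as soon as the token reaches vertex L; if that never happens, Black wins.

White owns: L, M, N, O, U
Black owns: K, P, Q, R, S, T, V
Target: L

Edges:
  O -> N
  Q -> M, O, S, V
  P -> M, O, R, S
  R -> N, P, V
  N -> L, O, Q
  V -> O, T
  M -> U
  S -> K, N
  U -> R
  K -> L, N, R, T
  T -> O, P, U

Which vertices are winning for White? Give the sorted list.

L, N, O

A0 = {L}
A1: add {N} — N (White) has N→L.
A2: add {O} — O (White) has O→N.
A3 = A2; e.g. K (Black) can still go to R. Fixed point.
White's winning region = {L, N, O}.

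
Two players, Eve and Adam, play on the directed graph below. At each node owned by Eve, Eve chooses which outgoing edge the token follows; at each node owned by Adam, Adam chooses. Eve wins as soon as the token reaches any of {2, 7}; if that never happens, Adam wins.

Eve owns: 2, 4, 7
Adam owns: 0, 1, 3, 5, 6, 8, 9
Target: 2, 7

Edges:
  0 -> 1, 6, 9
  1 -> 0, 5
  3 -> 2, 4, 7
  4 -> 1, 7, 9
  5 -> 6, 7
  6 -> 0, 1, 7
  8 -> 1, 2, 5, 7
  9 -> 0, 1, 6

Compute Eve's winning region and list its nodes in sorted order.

2, 3, 4, 7

A0 = {2, 7}
A1: add {4} — 4 (Eve) has 4→7.
A2: add {3} — 3 (Adam): all of {2, 4, 7} already in.
A3 = A2; e.g. 0 (Adam) can still go to 1. Fixed point.
Eve's winning region = {2, 3, 4, 7}.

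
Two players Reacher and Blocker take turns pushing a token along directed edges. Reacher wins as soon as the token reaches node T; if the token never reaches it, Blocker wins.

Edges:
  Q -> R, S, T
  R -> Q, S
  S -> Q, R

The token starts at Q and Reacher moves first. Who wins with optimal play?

Reacher

Track states (vertex, player-to-move).
A0 = {(T,Reacher), (T,Blocker)}
A1: add {(Q,Reacher)}.
(Q,Reacher) ∈ A1 ⇒ Reacher forces the target.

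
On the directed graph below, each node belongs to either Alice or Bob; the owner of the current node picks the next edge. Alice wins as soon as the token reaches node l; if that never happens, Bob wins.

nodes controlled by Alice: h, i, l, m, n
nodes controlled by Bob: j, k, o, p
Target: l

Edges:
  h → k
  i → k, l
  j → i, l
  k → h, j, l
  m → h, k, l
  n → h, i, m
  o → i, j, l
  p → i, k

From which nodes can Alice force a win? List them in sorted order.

i, j, l, m, n, o

A0 = {l}
A1: add {i, m} — i (Alice) has i→l; m (Alice) has m→l.
A2: add {j, n} — j (Bob): all of {i, l} already in; n (Alice) has n→i.
A3: add {o} — o (Bob): all of {i, j, l} already in.
A4 = A3; e.g. h (Alice) has no edge into A3. Fixed point.
Alice's winning region = {i, j, l, m, n, o}.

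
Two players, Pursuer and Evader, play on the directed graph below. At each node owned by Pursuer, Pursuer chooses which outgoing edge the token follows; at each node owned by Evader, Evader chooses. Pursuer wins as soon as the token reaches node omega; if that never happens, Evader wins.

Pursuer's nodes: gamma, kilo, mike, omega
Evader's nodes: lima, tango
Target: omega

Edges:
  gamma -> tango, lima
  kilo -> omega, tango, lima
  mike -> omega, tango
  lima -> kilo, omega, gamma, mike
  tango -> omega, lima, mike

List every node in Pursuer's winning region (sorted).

A0 = {omega}
A1: add {kilo, mike} — kilo (Pursuer) has kilo→omega; mike (Pursuer) has mike→omega.
A2 = A1; e.g. gamma (Pursuer) has no edge into A1. Fixed point.
Pursuer's winning region = {kilo, mike, omega}.

kilo, mike, omega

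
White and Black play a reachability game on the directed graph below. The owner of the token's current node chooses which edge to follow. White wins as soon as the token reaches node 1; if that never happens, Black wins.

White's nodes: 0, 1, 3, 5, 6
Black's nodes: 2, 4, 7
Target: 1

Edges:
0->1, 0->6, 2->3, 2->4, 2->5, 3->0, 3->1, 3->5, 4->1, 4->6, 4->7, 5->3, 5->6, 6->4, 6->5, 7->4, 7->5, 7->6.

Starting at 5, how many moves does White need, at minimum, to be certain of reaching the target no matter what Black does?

A0 = {1}
A1: add {0, 3} — 0 (White) has 0→1; 3 (White) has 3→1.
A2: add {5} — 5 (White) has 5→3.
5 enters the attractor at level 2, so White can force the target in 2 moves from there.

2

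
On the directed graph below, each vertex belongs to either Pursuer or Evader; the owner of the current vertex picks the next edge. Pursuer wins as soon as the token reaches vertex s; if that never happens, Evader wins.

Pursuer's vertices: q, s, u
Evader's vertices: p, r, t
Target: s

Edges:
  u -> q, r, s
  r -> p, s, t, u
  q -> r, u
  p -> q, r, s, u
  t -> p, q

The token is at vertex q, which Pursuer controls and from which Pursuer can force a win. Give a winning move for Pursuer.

u

A0 = {s}
A1: add {u} — u (Pursuer) has u→s.
A2: add {q} — q (Pursuer) has q→u.
A3 = A2; e.g. p (Evader) can still go to r. Fixed point.
From q, successor u is in the attractor (rank 1); the other successor r is not.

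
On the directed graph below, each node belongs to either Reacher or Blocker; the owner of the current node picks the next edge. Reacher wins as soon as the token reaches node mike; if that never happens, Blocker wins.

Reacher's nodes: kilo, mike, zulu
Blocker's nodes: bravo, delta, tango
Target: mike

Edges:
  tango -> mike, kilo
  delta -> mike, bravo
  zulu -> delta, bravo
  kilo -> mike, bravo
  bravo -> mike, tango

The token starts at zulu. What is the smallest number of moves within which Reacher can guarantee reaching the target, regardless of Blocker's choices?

4

A0 = {mike}
A1: add {kilo} — kilo (Reacher) has kilo→mike.
A2: add {tango} — tango (Blocker): all of {mike, kilo} already in.
A3: add {bravo} — bravo (Blocker): all of {mike, tango} already in.
A4: add {delta, zulu} — delta (Blocker): all of {mike, bravo} already in; zulu (Reacher) has zulu→bravo.
A4 = all vertices. Fixed point.
zulu enters the attractor at level 4, so Reacher can force the target in 4 moves from there.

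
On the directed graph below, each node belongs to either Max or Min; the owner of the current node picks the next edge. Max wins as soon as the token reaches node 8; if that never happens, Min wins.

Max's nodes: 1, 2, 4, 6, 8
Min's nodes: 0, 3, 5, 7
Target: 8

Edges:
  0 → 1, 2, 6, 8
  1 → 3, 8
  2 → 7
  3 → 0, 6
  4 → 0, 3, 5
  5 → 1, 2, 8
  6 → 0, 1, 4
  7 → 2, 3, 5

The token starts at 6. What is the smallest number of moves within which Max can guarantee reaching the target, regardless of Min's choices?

A0 = {8}
A1: add {1} — 1 (Max) has 1→8.
A2: add {6} — 6 (Max) has 6→1.
A3 = A2; e.g. 0 (Min) can still go to 2. Fixed point.
6 enters the attractor at level 2, so Max can force the target in 2 moves from there.

2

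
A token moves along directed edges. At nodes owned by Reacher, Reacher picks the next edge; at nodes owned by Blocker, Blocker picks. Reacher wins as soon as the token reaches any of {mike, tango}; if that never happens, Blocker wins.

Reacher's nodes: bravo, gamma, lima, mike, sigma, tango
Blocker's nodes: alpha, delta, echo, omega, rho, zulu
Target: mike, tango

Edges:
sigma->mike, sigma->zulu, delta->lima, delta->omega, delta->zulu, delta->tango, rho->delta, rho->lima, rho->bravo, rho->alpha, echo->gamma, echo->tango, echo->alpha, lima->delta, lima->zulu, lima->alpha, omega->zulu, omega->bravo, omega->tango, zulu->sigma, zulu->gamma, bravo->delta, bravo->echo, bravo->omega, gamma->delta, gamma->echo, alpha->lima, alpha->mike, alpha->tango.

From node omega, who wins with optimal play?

A0 = {mike, tango}
A1: add {sigma} — sigma (Reacher) has sigma→mike.
A2 = A1; e.g. delta (Blocker) can still go to lima. Fixed point.
omega never enters the attractor, so Blocker can avoid the target forever.

Blocker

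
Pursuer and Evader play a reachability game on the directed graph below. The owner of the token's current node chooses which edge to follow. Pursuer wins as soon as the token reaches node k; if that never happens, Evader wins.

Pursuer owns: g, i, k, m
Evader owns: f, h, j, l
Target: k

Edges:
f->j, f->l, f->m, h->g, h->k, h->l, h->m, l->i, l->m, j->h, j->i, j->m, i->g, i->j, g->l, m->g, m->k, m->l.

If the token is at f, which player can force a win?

Evader

A0 = {k}
A1: add {m} — m (Pursuer) has m→k.
A2 = A1; e.g. f (Evader) can still go to j. Fixed point.
f never enters the attractor, so Evader can avoid the target forever.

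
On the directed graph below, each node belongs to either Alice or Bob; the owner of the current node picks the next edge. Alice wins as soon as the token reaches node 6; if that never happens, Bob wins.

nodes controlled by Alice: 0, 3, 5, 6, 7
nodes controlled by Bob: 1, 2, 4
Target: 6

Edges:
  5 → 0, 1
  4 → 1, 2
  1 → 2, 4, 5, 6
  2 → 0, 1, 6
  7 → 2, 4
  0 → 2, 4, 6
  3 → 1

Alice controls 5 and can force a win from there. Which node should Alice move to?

A0 = {6}
A1: add {0} — 0 (Alice) has 0→6.
A2: add {5} — 5 (Alice) has 5→0.
A3 = A2; e.g. 1 (Bob) can still go to 2. Fixed point.
From 5, successor 0 is in the attractor (rank 1); the other successor 1 is not.

0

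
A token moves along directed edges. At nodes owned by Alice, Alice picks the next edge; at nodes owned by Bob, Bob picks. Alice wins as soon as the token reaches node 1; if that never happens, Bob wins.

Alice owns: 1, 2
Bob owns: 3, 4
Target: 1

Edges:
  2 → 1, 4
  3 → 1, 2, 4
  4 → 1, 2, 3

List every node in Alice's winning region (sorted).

A0 = {1}
A1: add {2} — 2 (Alice) has 2→1.
A2 = A1; e.g. 3 (Bob) can still go to 4. Fixed point.
Alice's winning region = {1, 2}.

1, 2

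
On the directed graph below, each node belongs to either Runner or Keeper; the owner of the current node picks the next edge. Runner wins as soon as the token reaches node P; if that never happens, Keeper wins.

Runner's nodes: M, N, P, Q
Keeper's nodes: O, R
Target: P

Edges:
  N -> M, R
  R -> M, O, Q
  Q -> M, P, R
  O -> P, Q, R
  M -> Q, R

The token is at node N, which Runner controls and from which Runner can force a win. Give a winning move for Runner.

A0 = {P}
A1: add {Q} — Q (Runner) has Q→P.
A2: add {M} — M (Runner) has M→Q.
A3: add {N} — N (Runner) has N→M.
A4 = A3; e.g. O (Keeper) can still go to R. Fixed point.
From N, successor M is in the attractor (rank 2); the other successor R is not.

M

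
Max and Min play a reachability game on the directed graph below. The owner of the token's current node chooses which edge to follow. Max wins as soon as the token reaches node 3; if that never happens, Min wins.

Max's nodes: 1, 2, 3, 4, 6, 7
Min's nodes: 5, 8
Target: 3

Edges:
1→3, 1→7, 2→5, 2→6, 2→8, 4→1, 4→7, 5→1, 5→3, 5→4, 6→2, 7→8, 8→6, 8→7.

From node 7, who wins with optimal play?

A0 = {3}
A1: add {1} — 1 (Max) has 1→3.
A2: add {4} — 4 (Max) has 4→1.
A3: add {5} — 5 (Min): all of {1, 3, 4} already in.
A4: add {2} — 2 (Max) has 2→5.
A5: add {6} — 6 (Max) has 6→2.
A6 = A5; e.g. 7 (Max) has no edge into A5. Fixed point.
7 never enters the attractor, so Min can avoid the target forever.

Min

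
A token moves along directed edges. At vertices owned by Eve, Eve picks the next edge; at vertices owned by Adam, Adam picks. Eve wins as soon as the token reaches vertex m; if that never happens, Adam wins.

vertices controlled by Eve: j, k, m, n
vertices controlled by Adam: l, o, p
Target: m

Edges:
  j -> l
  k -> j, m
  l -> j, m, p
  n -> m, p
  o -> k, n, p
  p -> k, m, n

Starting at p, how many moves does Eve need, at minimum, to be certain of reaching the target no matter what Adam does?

A0 = {m}
A1: add {k, n} — k (Eve) has k→m; n (Eve) has n→m.
A2: add {p} — p (Adam): all of {k, m, n} already in.
p enters the attractor at level 2, so Eve can force the target in 2 moves from there.

2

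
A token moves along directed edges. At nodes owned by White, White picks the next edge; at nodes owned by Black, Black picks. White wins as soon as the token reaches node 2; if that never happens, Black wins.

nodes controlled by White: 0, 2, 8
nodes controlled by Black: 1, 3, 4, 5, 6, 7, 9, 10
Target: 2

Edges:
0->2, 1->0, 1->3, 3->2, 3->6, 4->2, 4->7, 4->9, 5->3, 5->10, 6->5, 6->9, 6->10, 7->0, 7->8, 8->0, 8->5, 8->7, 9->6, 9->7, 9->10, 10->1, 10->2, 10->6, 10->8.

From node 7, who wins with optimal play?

A0 = {2}
A1: add {0} — 0 (White) has 0→2.
A2: add {8} — 8 (White) has 8→0.
A3: add {7} — 7 (Black): all of {0, 8} already in.
A4 = A3; e.g. 1 (Black) can still go to 3. Fixed point.
7 ∈ A3, so White can force the target.

White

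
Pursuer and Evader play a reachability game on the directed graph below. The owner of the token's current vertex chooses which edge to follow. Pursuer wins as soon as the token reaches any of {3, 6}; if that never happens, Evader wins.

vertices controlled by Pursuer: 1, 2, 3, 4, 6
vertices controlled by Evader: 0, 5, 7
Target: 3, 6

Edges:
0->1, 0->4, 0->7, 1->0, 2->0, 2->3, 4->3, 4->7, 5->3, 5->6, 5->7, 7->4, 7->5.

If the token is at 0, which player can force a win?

A0 = {3, 6}
A1: add {2, 4} — 2 (Pursuer) has 2→3; 4 (Pursuer) has 4→3.
A2 = A1; e.g. 0 (Evader) can still go to 1. Fixed point.
0 never enters the attractor, so Evader can avoid the target forever.

Evader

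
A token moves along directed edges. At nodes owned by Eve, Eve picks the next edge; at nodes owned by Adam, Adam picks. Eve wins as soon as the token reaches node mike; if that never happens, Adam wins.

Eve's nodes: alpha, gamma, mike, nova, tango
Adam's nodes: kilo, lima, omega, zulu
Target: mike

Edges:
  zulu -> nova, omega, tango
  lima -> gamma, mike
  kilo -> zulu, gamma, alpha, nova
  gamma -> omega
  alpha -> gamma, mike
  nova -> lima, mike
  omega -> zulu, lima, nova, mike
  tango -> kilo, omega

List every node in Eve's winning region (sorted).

A0 = {mike}
A1: add {alpha, nova} — alpha (Eve) has alpha→mike; nova (Eve) has nova→mike.
A2 = A1; e.g. zulu (Adam) can still go to omega. Fixed point.
Eve's winning region = {alpha, mike, nova}.

alpha, mike, nova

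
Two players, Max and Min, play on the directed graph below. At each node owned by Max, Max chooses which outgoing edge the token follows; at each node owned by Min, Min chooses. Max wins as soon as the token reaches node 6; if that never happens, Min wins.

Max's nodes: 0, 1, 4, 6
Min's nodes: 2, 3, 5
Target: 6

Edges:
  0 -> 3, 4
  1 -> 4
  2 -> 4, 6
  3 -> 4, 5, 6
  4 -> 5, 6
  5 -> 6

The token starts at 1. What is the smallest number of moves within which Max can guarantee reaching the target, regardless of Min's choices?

A0 = {6}
A1: add {4, 5} — 4 (Max) has 4→6; 5 (Min): all of {6} already in.
A2: add {0, 1, 2, 3} — 0 (Max) has 0→4; 1 (Max) has 1→4; 2 (Min): all of {4, 6} already in; 3 (Min): all of {4, 5, 6} already in.
A2 = all vertices. Fixed point.
1 enters the attractor at level 2, so Max can force the target in 2 moves from there.

2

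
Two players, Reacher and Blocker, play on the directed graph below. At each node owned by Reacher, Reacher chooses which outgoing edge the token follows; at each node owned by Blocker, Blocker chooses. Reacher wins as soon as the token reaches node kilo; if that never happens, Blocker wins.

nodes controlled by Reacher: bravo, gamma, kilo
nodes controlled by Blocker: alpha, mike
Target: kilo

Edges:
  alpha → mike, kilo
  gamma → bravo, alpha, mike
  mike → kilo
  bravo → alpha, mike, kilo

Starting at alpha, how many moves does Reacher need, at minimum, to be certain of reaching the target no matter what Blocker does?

2

A0 = {kilo}
A1: add {bravo, mike} — bravo (Reacher) has bravo→kilo; mike (Blocker): all of {kilo} already in.
A2: add {alpha, gamma} — gamma (Reacher) has gamma→bravo; alpha (Blocker): all of {mike, kilo} already in.
A2 = all vertices. Fixed point.
alpha enters the attractor at level 2, so Reacher can force the target in 2 moves from there.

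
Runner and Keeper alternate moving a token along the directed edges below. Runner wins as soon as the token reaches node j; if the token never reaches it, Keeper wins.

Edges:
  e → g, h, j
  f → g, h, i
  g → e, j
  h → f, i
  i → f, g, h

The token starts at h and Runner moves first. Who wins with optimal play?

Track states (vertex, player-to-move).
A0 = {(j,Runner), (j,Keeper)}
A1: add {(e,Runner), (g,Runner)}.
A2: add {(g,Keeper)}.
A3: add {(f,Runner), (i,Runner)}.
A4: add {(h,Keeper)}.
A5 = A4; e.g. (e,Keeper) stays out. (h,Runner) never enters ⇒ Keeper avoids the target.

Keeper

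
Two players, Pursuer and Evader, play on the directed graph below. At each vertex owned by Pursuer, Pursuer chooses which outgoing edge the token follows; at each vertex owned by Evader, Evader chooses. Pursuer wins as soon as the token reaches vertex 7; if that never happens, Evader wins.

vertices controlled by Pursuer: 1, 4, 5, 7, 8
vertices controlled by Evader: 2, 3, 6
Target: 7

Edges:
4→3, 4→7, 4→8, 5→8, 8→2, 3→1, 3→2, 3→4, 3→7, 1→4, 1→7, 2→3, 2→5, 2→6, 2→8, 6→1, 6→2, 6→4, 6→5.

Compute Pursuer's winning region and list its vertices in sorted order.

A0 = {7}
A1: add {1, 4} — 1 (Pursuer) has 1→7; 4 (Pursuer) has 4→7.
A2 = A1; e.g. 2 (Evader) can still go to 3. Fixed point.
Pursuer's winning region = {1, 4, 7}.

1, 4, 7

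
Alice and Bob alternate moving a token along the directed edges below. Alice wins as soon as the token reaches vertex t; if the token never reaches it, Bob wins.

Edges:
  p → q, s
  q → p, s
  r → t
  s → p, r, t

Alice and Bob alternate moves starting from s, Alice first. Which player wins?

Alice

Track states (vertex, player-to-move).
A0 = {(t,Alice), (t,Bob)}
A1: add {(r,Alice), (r,Bob), (s,Alice)}.
(s,Alice) ∈ A1 ⇒ Alice forces the target.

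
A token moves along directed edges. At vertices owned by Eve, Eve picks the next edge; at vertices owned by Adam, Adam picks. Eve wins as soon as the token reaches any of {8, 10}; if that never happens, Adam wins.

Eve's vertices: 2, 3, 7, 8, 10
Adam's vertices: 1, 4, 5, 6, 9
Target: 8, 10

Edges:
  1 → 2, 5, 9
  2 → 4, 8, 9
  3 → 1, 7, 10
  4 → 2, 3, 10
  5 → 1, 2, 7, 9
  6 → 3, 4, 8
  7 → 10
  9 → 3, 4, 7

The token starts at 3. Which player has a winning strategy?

A0 = {8, 10}
A1: add {2, 3, 7} — 2 (Eve) has 2→8; 3 (Eve) has 3→10; 7 (Eve) has 7→10.
3 ∈ A1, so Eve can force the target.

Eve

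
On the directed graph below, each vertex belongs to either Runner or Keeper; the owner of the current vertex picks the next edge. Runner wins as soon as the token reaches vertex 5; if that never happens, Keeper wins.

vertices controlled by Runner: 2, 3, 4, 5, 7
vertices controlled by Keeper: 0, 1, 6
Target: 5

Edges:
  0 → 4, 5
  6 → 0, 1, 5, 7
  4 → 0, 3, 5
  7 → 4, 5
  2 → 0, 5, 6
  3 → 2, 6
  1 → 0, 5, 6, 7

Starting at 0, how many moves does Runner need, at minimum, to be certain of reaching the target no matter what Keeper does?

A0 = {5}
A1: add {2, 4, 7} — 2 (Runner) has 2→5; 4 (Runner) has 4→5; 7 (Runner) has 7→5.
A2: add {0, 3} — 0 (Keeper): all of {4, 5} already in; 3 (Runner) has 3→2.
A3 = A2; e.g. 1 (Keeper) can still go to 6. Fixed point.
0 enters the attractor at level 2, so Runner can force the target in 2 moves from there.

2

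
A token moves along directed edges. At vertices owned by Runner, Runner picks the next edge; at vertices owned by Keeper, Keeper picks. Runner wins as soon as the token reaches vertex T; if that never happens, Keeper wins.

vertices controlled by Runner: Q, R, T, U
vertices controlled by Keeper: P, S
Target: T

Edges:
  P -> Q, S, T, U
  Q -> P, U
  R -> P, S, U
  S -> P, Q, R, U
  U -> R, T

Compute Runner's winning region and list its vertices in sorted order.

A0 = {T}
A1: add {U} — U (Runner) has U→T.
A2: add {Q, R} — Q (Runner) has Q→U; R (Runner) has R→U.
A3 = A2; e.g. P (Keeper) can still go to S. Fixed point.
Runner's winning region = {Q, R, T, U}.

Q, R, T, U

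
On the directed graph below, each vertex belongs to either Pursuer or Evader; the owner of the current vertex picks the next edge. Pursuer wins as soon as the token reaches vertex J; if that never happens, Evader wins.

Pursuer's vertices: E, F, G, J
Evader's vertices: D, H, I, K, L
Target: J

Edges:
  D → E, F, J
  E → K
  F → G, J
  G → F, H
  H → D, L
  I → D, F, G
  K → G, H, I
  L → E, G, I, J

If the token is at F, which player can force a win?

Pursuer

A0 = {J}
A1: add {F} — F (Pursuer) has F→J.
F ∈ A1, so Pursuer can force the target.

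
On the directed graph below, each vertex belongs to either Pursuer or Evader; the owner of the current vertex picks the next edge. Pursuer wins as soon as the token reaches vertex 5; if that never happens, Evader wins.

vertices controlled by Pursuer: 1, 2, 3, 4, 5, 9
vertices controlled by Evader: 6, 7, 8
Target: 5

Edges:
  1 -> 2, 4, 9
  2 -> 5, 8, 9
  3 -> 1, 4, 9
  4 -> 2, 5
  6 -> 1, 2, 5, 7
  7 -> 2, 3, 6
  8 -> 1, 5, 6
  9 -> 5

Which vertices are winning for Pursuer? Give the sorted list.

A0 = {5}
A1: add {2, 4, 9} — 2 (Pursuer) has 2→5; 4 (Pursuer) has 4→5; 9 (Pursuer) has 9→5.
A2: add {1, 3} — 1 (Pursuer) has 1→2; 3 (Pursuer) has 3→4.
A3 = A2; e.g. 6 (Evader) can still go to 7. Fixed point.
Pursuer's winning region = {1, 2, 3, 4, 5, 9}.

1, 2, 3, 4, 5, 9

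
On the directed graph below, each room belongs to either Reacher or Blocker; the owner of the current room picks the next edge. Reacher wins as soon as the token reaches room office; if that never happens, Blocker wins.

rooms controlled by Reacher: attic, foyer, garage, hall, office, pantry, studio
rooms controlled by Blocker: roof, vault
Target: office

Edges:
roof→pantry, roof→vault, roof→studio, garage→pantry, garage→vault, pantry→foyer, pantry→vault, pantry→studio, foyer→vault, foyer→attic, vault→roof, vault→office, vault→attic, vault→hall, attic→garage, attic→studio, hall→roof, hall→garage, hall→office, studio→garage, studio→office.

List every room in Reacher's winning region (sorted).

A0 = {office}
A1: add {hall, studio} — hall (Reacher) has hall→office; studio (Reacher) has studio→office.
A2: add {attic, pantry} — pantry (Reacher) has pantry→studio; attic (Reacher) has attic→studio.
A3: add {foyer, garage} — garage (Reacher) has garage→pantry; foyer (Reacher) has foyer→attic.
A4 = A3; e.g. roof (Blocker) can still go to vault. Fixed point.
Reacher's winning region = {attic, foyer, garage, hall, office, pantry, studio}.

attic, foyer, garage, hall, office, pantry, studio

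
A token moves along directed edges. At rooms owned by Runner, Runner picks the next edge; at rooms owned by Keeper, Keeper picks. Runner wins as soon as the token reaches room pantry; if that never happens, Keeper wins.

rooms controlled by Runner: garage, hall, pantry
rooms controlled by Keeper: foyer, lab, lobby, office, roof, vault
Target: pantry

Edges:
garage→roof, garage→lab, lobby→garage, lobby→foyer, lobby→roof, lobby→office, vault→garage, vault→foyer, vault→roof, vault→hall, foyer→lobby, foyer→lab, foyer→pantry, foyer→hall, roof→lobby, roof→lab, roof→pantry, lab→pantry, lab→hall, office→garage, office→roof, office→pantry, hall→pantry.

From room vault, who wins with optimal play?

A0 = {pantry}
A1: add {hall} — hall (Runner) has hall→pantry.
A2: add {lab} — lab (Keeper): all of {pantry, hall} already in.
A3: add {garage} — garage (Runner) has garage→lab.
A4 = A3; e.g. lobby (Keeper) can still go to foyer. Fixed point.
vault never enters the attractor, so Keeper can avoid the target forever.

Keeper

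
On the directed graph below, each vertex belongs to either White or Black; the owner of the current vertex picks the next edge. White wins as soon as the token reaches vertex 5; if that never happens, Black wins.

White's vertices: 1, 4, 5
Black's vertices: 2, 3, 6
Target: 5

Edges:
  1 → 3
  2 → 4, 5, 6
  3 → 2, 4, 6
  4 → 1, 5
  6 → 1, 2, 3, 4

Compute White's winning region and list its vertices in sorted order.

4, 5

A0 = {5}
A1: add {4} — 4 (White) has 4→5.
A2 = A1; e.g. 1 (White) has no edge into A1. Fixed point.
White's winning region = {4, 5}.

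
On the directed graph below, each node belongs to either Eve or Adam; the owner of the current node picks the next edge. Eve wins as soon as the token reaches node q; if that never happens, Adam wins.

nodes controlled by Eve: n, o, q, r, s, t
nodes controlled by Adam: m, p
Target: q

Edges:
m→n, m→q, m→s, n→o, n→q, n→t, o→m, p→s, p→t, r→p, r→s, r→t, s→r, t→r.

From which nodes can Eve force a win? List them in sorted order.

A0 = {q}
A1: add {n} — n (Eve) has n→q.
A2 = A1; e.g. m (Adam) can still go to s. Fixed point.
Eve's winning region = {n, q}.

n, q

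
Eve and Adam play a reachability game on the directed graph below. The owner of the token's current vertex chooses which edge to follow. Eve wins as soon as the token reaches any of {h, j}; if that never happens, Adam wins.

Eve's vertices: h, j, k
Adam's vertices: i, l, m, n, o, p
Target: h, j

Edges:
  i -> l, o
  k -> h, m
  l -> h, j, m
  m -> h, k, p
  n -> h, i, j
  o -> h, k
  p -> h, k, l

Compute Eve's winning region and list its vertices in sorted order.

h, j, k, o

A0 = {h, j}
A1: add {k} — k (Eve) has k→h.
A2: add {o} — o (Adam): all of {h, k} already in.
A3 = A2; e.g. i (Adam) can still go to l. Fixed point.
Eve's winning region = {h, j, k, o}.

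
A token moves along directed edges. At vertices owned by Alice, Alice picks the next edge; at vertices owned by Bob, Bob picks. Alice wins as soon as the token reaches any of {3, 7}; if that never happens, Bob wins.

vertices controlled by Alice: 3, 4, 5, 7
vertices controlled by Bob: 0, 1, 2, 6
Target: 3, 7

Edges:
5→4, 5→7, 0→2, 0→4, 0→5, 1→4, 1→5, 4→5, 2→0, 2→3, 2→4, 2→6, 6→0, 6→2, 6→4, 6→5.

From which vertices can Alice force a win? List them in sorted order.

A0 = {3, 7}
A1: add {5} — 5 (Alice) has 5→7.
A2: add {4} — 4 (Alice) has 4→5.
A3: add {1} — 1 (Bob): all of {4, 5} already in.
A4 = A3; e.g. 0 (Bob) can still go to 2. Fixed point.
Alice's winning region = {1, 3, 4, 5, 7}.

1, 3, 4, 5, 7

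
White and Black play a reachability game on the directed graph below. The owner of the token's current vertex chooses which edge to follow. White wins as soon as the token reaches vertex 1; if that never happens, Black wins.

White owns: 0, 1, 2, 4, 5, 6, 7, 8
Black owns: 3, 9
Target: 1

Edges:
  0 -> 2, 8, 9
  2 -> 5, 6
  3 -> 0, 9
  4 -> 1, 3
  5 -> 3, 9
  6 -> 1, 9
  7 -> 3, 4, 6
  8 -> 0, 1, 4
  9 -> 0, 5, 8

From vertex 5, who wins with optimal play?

A0 = {1}
A1: add {4, 6, 8} — 4 (White) has 4→1; 6 (White) has 6→1; 8 (White) has 8→1.
A2: add {0, 2, 7} — 0 (White) has 0→8; 2 (White) has 2→6; 7 (White) has 7→4.
A3 = A2; e.g. 3 (Black) can still go to 9. Fixed point.
5 never enters the attractor, so Black can avoid the target forever.

Black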